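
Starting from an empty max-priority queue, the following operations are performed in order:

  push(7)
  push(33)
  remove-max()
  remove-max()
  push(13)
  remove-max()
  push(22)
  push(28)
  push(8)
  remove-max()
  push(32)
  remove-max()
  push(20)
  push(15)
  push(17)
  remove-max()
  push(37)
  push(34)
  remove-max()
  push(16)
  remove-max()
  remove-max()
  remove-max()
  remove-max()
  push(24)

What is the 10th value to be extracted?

17

insert 7 → {7}
insert 33 → {33, 7}
remove-max → 33; now {7}
remove-max → 7; now {}
insert 13 → {13}
remove-max → 13; now {}
insert 22 → {22}
insert 28 → {28, 22}
insert 8 → {28, 22, 8}
remove-max → 28; now {22, 8}
insert 32 → {32, 22, 8}
remove-max → 32; now {22, 8}
insert 20 → {22, 20, 8}
insert 15 → {22, 20, 15, 8}
insert 17 → {22, 20, 17, 15, 8}
remove-max → 22; now {20, 17, 15, 8}
insert 37 → {37, 20, 17, 15, 8}
insert 34 → {37, 34, 20, 17, 15, 8}
remove-max → 37; now {34, 20, 17, 15, 8}
insert 16 → {34, 20, 17, 16, 15, 8}
remove-max → 34; now {20, 17, 16, 15, 8}
remove-max → 20; now {17, 16, 15, 8}
remove-max → 17; now {16, 15, 8}
remove-max → 16; now {15, 8}
insert 24 → {24, 15, 8}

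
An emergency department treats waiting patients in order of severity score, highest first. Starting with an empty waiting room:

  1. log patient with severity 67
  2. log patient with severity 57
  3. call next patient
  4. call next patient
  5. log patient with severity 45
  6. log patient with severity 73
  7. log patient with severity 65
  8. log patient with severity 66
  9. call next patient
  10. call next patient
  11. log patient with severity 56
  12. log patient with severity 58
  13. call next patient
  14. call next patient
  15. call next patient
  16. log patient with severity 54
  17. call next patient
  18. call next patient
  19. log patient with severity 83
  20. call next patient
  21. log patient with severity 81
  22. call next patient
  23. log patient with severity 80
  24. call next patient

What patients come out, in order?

[67, 57, 73, 66, 65, 58, 56, 54, 45, 83, 81, 80]

insert 67 → {67}
insert 57 → {67, 57}
call next patient → 67; now {57}
call next patient → 57; now {}
insert 45 → {45}
insert 73 → {73, 45}
insert 65 → {73, 65, 45}
insert 66 → {73, 66, 65, 45}
call next patient → 73; now {66, 65, 45}
call next patient → 66; now {65, 45}
insert 56 → {65, 56, 45}
insert 58 → {65, 58, 56, 45}
call next patient → 65; now {58, 56, 45}
call next patient → 58; now {56, 45}
call next patient → 56; now {45}
insert 54 → {54, 45}
call next patient → 54; now {45}
call next patient → 45; now {}
insert 83 → {83}
call next patient → 83; now {}
insert 81 → {81}
call next patient → 81; now {}
insert 80 → {80}
call next patient → 80; now {}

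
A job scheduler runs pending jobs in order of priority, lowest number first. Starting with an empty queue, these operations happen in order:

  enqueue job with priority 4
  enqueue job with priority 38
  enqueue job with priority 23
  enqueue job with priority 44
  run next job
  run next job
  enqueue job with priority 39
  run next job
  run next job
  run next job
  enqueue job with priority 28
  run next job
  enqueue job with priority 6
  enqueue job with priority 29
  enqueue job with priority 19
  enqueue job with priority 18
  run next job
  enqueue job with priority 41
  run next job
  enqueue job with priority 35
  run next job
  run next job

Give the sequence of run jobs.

4 → 23 → 38 → 39 → 44 → 28 → 6 → 18 → 19 → 29

insert 4 → {4}
insert 38 → {4, 38}
insert 23 → {4, 23, 38}
insert 44 → {4, 23, 38, 44}
run next job → 4; now {23, 38, 44}
run next job → 23; now {38, 44}
insert 39 → {38, 39, 44}
run next job → 38; now {39, 44}
run next job → 39; now {44}
run next job → 44; now {}
insert 28 → {28}
run next job → 28; now {}
insert 6 → {6}
insert 29 → {6, 29}
insert 19 → {6, 19, 29}
insert 18 → {6, 18, 19, 29}
run next job → 6; now {18, 19, 29}
insert 41 → {18, 19, 29, 41}
run next job → 18; now {19, 29, 41}
insert 35 → {19, 29, 35, 41}
run next job → 19; now {29, 35, 41}
run next job → 29; now {35, 41}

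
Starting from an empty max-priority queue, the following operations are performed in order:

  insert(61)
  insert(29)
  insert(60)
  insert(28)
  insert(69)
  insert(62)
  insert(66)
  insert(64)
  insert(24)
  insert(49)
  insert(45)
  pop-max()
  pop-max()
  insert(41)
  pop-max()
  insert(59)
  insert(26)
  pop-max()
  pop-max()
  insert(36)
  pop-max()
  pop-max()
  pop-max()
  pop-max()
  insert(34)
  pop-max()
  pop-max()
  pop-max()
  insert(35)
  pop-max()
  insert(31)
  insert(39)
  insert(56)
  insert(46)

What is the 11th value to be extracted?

insert 61 → {61}
insert 29 → {61, 29}
insert 60 → {61, 60, 29}
insert 28 → {61, 60, 29, 28}
insert 69 → {69, 61, 60, 29, 28}
insert 62 → {69, 62, 61, 60, 29, 28}
insert 66 → {69, 66, 62, 61, 60, 29, 28}
insert 64 → {69, 66, 64, 62, 61, 60, 29, 28}
insert 24 → {69, 66, 64, 62, 61, 60, 29, 28, 24}
insert 49 → {69, 66, 64, 62, 61, 60, 49, 29, 28, 24}
insert 45 → {69, 66, 64, 62, 61, 60, 49, 45, 29, 28, 24}
pop-max → 69; now {66, 64, 62, 61, 60, 49, 45, 29, 28, 24}
pop-max → 66; now {64, 62, 61, 60, 49, 45, 29, 28, 24}
insert 41 → {64, 62, 61, 60, 49, 45, 41, 29, 28, 24}
pop-max → 64; now {62, 61, 60, 49, 45, 41, 29, 28, 24}
insert 59 → {62, 61, 60, 59, 49, 45, 41, 29, 28, 24}
insert 26 → {62, 61, 60, 59, 49, 45, 41, 29, 28, 26, 24}
pop-max → 62; now {61, 60, 59, 49, 45, 41, 29, 28, 26, 24}
pop-max → 61; now {60, 59, 49, 45, 41, 29, 28, 26, 24}
insert 36 → {60, 59, 49, 45, 41, 36, 29, 28, 26, 24}
pop-max → 60; now {59, 49, 45, 41, 36, 29, 28, 26, 24}
pop-max → 59; now {49, 45, 41, 36, 29, 28, 26, 24}
pop-max → 49; now {45, 41, 36, 29, 28, 26, 24}
pop-max → 45; now {41, 36, 29, 28, 26, 24}
insert 34 → {41, 36, 34, 29, 28, 26, 24}
pop-max → 41; now {36, 34, 29, 28, 26, 24}
pop-max → 36; now {34, 29, 28, 26, 24}
pop-max → 34; now {29, 28, 26, 24}
insert 35 → {35, 29, 28, 26, 24}
pop-max → 35; now {29, 28, 26, 24}
insert 31 → {31, 29, 28, 26, 24}
insert 39 → {39, 31, 29, 28, 26, 24}
insert 56 → {56, 39, 31, 29, 28, 26, 24}
insert 46 → {56, 46, 39, 31, 29, 28, 26, 24}

36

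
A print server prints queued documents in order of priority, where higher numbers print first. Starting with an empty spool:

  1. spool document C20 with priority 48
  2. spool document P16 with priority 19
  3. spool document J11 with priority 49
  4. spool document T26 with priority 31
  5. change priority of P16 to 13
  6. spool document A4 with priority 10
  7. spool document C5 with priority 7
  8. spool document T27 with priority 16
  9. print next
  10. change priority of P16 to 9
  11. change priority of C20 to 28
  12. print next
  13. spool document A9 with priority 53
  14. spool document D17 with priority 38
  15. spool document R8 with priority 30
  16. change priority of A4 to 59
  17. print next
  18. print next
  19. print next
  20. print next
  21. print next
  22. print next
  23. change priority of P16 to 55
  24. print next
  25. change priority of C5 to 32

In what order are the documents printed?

J11, T26, A4, A9, D17, R8, C20, T27, P16

add C20 (priority 48) → {C20:48}
add P16 (priority 19) → {C20:48, P16:19}
add J11 (priority 49) → {J11:49, C20:48, P16:19}
add T26 (priority 31) → {J11:49, C20:48, T26:31, P16:19}
update P16 to priority 13 → {J11:49, C20:48, T26:31, P16:13}
add A4 (priority 10) → {J11:49, C20:48, T26:31, P16:13, A4:10}
add C5 (priority 7) → {J11:49, C20:48, T26:31, P16:13, A4:10, C5:7}
add T27 (priority 16) → {J11:49, C20:48, T26:31, T27:16, P16:13, A4:10, C5:7}
print next → J11; now {C20:48, T26:31, T27:16, P16:13, A4:10, C5:7}
update P16 to priority 9 → {C20:48, T26:31, T27:16, A4:10, P16:9, C5:7}
update C20 to priority 28 → {T26:31, C20:28, T27:16, A4:10, P16:9, C5:7}
print next → T26; now {C20:28, T27:16, A4:10, P16:9, C5:7}
add A9 (priority 53) → {A9:53, C20:28, T27:16, A4:10, P16:9, C5:7}
add D17 (priority 38) → {A9:53, D17:38, C20:28, T27:16, A4:10, P16:9, C5:7}
add R8 (priority 30) → {A9:53, D17:38, R8:30, C20:28, T27:16, A4:10, P16:9, C5:7}
update A4 to priority 59 → {A4:59, A9:53, D17:38, R8:30, C20:28, T27:16, P16:9, C5:7}
print next → A4; now {A9:53, D17:38, R8:30, C20:28, T27:16, P16:9, C5:7}
print next → A9; now {D17:38, R8:30, C20:28, T27:16, P16:9, C5:7}
print next → D17; now {R8:30, C20:28, T27:16, P16:9, C5:7}
print next → R8; now {C20:28, T27:16, P16:9, C5:7}
print next → C20; now {T27:16, P16:9, C5:7}
print next → T27; now {P16:9, C5:7}
update P16 to priority 55 → {P16:55, C5:7}
print next → P16; now {C5:7}
update C5 to priority 32 → {C5:32}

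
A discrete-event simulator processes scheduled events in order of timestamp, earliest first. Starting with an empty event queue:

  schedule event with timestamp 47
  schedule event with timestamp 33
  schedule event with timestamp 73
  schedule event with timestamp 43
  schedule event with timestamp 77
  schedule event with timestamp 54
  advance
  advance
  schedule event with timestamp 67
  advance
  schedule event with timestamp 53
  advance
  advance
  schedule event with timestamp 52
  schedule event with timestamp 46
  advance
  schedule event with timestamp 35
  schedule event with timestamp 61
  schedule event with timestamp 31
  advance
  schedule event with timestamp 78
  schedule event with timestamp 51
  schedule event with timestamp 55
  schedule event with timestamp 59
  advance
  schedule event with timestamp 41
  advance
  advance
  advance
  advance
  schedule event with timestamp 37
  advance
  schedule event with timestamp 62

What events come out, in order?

insert 47 → {47}
insert 33 → {33, 47}
insert 73 → {33, 47, 73}
insert 43 → {33, 43, 47, 73}
insert 77 → {33, 43, 47, 73, 77}
insert 54 → {33, 43, 47, 54, 73, 77}
advance → 33; now {43, 47, 54, 73, 77}
advance → 43; now {47, 54, 73, 77}
insert 67 → {47, 54, 67, 73, 77}
advance → 47; now {54, 67, 73, 77}
insert 53 → {53, 54, 67, 73, 77}
advance → 53; now {54, 67, 73, 77}
advance → 54; now {67, 73, 77}
insert 52 → {52, 67, 73, 77}
insert 46 → {46, 52, 67, 73, 77}
advance → 46; now {52, 67, 73, 77}
insert 35 → {35, 52, 67, 73, 77}
insert 61 → {35, 52, 61, 67, 73, 77}
insert 31 → {31, 35, 52, 61, 67, 73, 77}
advance → 31; now {35, 52, 61, 67, 73, 77}
insert 78 → {35, 52, 61, 67, 73, 77, 78}
insert 51 → {35, 51, 52, 61, 67, 73, 77, 78}
insert 55 → {35, 51, 52, 55, 61, 67, 73, 77, 78}
insert 59 → {35, 51, 52, 55, 59, 61, 67, 73, 77, 78}
advance → 35; now {51, 52, 55, 59, 61, 67, 73, 77, 78}
insert 41 → {41, 51, 52, 55, 59, 61, 67, 73, 77, 78}
advance → 41; now {51, 52, 55, 59, 61, 67, 73, 77, 78}
advance → 51; now {52, 55, 59, 61, 67, 73, 77, 78}
advance → 52; now {55, 59, 61, 67, 73, 77, 78}
advance → 55; now {59, 61, 67, 73, 77, 78}
insert 37 → {37, 59, 61, 67, 73, 77, 78}
advance → 37; now {59, 61, 67, 73, 77, 78}
insert 62 → {59, 61, 62, 67, 73, 77, 78}

33 → 43 → 47 → 53 → 54 → 46 → 31 → 35 → 41 → 51 → 52 → 55 → 37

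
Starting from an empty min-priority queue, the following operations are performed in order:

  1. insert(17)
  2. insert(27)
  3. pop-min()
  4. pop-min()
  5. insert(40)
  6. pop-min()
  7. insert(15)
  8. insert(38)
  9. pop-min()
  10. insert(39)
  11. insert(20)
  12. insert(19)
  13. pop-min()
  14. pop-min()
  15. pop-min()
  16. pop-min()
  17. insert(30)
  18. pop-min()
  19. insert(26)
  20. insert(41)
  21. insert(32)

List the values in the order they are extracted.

insert 17 → {17}
insert 27 → {17, 27}
pop-min → 17; now {27}
pop-min → 27; now {}
insert 40 → {40}
pop-min → 40; now {}
insert 15 → {15}
insert 38 → {15, 38}
pop-min → 15; now {38}
insert 39 → {38, 39}
insert 20 → {20, 38, 39}
insert 19 → {19, 20, 38, 39}
pop-min → 19; now {20, 38, 39}
pop-min → 20; now {38, 39}
pop-min → 38; now {39}
pop-min → 39; now {}
insert 30 → {30}
pop-min → 30; now {}
insert 26 → {26}
insert 41 → {26, 41}
insert 32 → {26, 32, 41}

17, 27, 40, 15, 19, 20, 38, 39, 30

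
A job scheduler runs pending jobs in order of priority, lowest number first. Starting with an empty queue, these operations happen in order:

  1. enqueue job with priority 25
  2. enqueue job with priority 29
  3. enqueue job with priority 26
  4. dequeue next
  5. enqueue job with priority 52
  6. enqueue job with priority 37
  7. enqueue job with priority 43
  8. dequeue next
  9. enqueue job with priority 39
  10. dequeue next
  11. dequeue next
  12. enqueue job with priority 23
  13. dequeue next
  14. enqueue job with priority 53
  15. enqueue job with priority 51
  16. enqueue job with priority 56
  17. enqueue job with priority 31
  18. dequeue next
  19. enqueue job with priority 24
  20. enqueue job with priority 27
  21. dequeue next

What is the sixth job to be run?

insert 25 → {25}
insert 29 → {25, 29}
insert 26 → {25, 26, 29}
dequeue next → 25; now {26, 29}
insert 52 → {26, 29, 52}
insert 37 → {26, 29, 37, 52}
insert 43 → {26, 29, 37, 43, 52}
dequeue next → 26; now {29, 37, 43, 52}
insert 39 → {29, 37, 39, 43, 52}
dequeue next → 29; now {37, 39, 43, 52}
dequeue next → 37; now {39, 43, 52}
insert 23 → {23, 39, 43, 52}
dequeue next → 23; now {39, 43, 52}
insert 53 → {39, 43, 52, 53}
insert 51 → {39, 43, 51, 52, 53}
insert 56 → {39, 43, 51, 52, 53, 56}
insert 31 → {31, 39, 43, 51, 52, 53, 56}
dequeue next → 31; now {39, 43, 51, 52, 53, 56}
insert 24 → {24, 39, 43, 51, 52, 53, 56}
insert 27 → {24, 27, 39, 43, 51, 52, 53, 56}
dequeue next → 24; now {27, 39, 43, 51, 52, 53, 56}

31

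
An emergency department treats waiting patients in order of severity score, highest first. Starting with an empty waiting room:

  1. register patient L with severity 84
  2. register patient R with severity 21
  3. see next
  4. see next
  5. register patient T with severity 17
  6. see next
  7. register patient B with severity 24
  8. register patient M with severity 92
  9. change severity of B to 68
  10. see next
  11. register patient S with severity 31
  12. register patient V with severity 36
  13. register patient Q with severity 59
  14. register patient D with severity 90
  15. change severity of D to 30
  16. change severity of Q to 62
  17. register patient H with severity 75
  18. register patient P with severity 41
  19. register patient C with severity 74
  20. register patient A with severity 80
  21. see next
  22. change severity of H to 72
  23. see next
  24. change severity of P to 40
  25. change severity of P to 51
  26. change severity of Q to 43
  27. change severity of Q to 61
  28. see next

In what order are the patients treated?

L, R, T, M, A, C, H

add L (severity 84) → {L:84}
add R (severity 21) → {L:84, R:21}
see next → L; now {R:21}
see next → R; now {}
add T (severity 17) → {T:17}
see next → T; now {}
add B (severity 24) → {B:24}
add M (severity 92) → {M:92, B:24}
update B to severity 68 → {M:92, B:68}
see next → M; now {B:68}
add S (severity 31) → {B:68, S:31}
add V (severity 36) → {B:68, V:36, S:31}
add Q (severity 59) → {B:68, Q:59, V:36, S:31}
add D (severity 90) → {D:90, B:68, Q:59, V:36, S:31}
update D to severity 30 → {B:68, Q:59, V:36, S:31, D:30}
update Q to severity 62 → {B:68, Q:62, V:36, S:31, D:30}
add H (severity 75) → {H:75, B:68, Q:62, V:36, S:31, D:30}
add P (severity 41) → {H:75, B:68, Q:62, P:41, V:36, S:31, D:30}
add C (severity 74) → {H:75, C:74, B:68, Q:62, P:41, V:36, S:31, D:30}
add A (severity 80) → {A:80, H:75, C:74, B:68, Q:62, P:41, V:36, S:31, D:30}
see next → A; now {H:75, C:74, B:68, Q:62, P:41, V:36, S:31, D:30}
update H to severity 72 → {C:74, H:72, B:68, Q:62, P:41, V:36, S:31, D:30}
see next → C; now {H:72, B:68, Q:62, P:41, V:36, S:31, D:30}
update P to severity 40 → {H:72, B:68, Q:62, P:40, V:36, S:31, D:30}
update P to severity 51 → {H:72, B:68, Q:62, P:51, V:36, S:31, D:30}
update Q to severity 43 → {H:72, B:68, P:51, Q:43, V:36, S:31, D:30}
update Q to severity 61 → {H:72, B:68, Q:61, P:51, V:36, S:31, D:30}
see next → H; now {B:68, Q:61, P:51, V:36, S:31, D:30}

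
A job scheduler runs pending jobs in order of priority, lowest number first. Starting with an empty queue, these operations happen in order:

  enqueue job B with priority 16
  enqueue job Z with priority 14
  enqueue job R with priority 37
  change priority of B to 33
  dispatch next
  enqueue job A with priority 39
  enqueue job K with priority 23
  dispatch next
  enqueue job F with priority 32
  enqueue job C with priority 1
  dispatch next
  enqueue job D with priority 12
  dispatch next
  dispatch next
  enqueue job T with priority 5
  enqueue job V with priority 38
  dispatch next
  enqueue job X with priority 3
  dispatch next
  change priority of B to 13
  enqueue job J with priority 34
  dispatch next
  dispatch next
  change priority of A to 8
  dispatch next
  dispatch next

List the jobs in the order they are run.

Z, K, C, D, F, T, X, B, J, A, R

add B (priority 16) → {B:16}
add Z (priority 14) → {Z:14, B:16}
add R (priority 37) → {Z:14, B:16, R:37}
update B to priority 33 → {Z:14, B:33, R:37}
dispatch next → Z; now {B:33, R:37}
add A (priority 39) → {B:33, R:37, A:39}
add K (priority 23) → {K:23, B:33, R:37, A:39}
dispatch next → K; now {B:33, R:37, A:39}
add F (priority 32) → {F:32, B:33, R:37, A:39}
add C (priority 1) → {C:1, F:32, B:33, R:37, A:39}
dispatch next → C; now {F:32, B:33, R:37, A:39}
add D (priority 12) → {D:12, F:32, B:33, R:37, A:39}
dispatch next → D; now {F:32, B:33, R:37, A:39}
dispatch next → F; now {B:33, R:37, A:39}
add T (priority 5) → {T:5, B:33, R:37, A:39}
add V (priority 38) → {T:5, B:33, R:37, V:38, A:39}
dispatch next → T; now {B:33, R:37, V:38, A:39}
add X (priority 3) → {X:3, B:33, R:37, V:38, A:39}
dispatch next → X; now {B:33, R:37, V:38, A:39}
update B to priority 13 → {B:13, R:37, V:38, A:39}
add J (priority 34) → {B:13, J:34, R:37, V:38, A:39}
dispatch next → B; now {J:34, R:37, V:38, A:39}
dispatch next → J; now {R:37, V:38, A:39}
update A to priority 8 → {A:8, R:37, V:38}
dispatch next → A; now {R:37, V:38}
dispatch next → R; now {V:38}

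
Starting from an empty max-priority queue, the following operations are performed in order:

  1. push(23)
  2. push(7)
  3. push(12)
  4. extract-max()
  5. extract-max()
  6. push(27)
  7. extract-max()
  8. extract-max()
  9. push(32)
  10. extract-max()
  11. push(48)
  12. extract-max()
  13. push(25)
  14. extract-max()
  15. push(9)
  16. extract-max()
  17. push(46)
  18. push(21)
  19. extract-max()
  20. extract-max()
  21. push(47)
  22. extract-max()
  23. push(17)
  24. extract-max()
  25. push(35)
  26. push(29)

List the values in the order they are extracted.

insert 23 → {23}
insert 7 → {23, 7}
insert 12 → {23, 12, 7}
extract-max → 23; now {12, 7}
extract-max → 12; now {7}
insert 27 → {27, 7}
extract-max → 27; now {7}
extract-max → 7; now {}
insert 32 → {32}
extract-max → 32; now {}
insert 48 → {48}
extract-max → 48; now {}
insert 25 → {25}
extract-max → 25; now {}
insert 9 → {9}
extract-max → 9; now {}
insert 46 → {46}
insert 21 → {46, 21}
extract-max → 46; now {21}
extract-max → 21; now {}
insert 47 → {47}
extract-max → 47; now {}
insert 17 → {17}
extract-max → 17; now {}
insert 35 → {35}
insert 29 → {35, 29}

23, 12, 27, 7, 32, 48, 25, 9, 46, 21, 47, 17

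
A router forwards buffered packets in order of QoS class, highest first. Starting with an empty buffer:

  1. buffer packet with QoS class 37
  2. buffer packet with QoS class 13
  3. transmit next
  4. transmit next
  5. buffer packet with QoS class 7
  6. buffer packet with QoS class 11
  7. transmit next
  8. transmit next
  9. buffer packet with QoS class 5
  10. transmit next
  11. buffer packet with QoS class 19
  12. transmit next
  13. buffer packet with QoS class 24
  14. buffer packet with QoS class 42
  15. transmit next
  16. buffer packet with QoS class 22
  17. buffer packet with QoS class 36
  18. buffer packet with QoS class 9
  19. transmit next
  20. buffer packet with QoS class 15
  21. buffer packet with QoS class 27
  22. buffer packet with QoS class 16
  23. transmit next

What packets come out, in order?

insert 37 → {37}
insert 13 → {37, 13}
transmit next → 37; now {13}
transmit next → 13; now {}
insert 7 → {7}
insert 11 → {11, 7}
transmit next → 11; now {7}
transmit next → 7; now {}
insert 5 → {5}
transmit next → 5; now {}
insert 19 → {19}
transmit next → 19; now {}
insert 24 → {24}
insert 42 → {42, 24}
transmit next → 42; now {24}
insert 22 → {24, 22}
insert 36 → {36, 24, 22}
insert 9 → {36, 24, 22, 9}
transmit next → 36; now {24, 22, 9}
insert 15 → {24, 22, 15, 9}
insert 27 → {27, 24, 22, 15, 9}
insert 16 → {27, 24, 22, 16, 15, 9}
transmit next → 27; now {24, 22, 16, 15, 9}

37, 13, 11, 7, 5, 19, 42, 36, 27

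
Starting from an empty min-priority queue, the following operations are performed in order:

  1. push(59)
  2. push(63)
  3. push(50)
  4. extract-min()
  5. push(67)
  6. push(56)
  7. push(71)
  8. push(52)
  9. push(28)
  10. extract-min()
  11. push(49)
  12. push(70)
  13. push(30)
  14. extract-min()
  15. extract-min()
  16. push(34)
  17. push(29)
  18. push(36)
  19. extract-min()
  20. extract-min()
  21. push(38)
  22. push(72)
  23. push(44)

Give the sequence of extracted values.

insert 59 → {59}
insert 63 → {59, 63}
insert 50 → {50, 59, 63}
extract-min → 50; now {59, 63}
insert 67 → {59, 63, 67}
insert 56 → {56, 59, 63, 67}
insert 71 → {56, 59, 63, 67, 71}
insert 52 → {52, 56, 59, 63, 67, 71}
insert 28 → {28, 52, 56, 59, 63, 67, 71}
extract-min → 28; now {52, 56, 59, 63, 67, 71}
insert 49 → {49, 52, 56, 59, 63, 67, 71}
insert 70 → {49, 52, 56, 59, 63, 67, 70, 71}
insert 30 → {30, 49, 52, 56, 59, 63, 67, 70, 71}
extract-min → 30; now {49, 52, 56, 59, 63, 67, 70, 71}
extract-min → 49; now {52, 56, 59, 63, 67, 70, 71}
insert 34 → {34, 52, 56, 59, 63, 67, 70, 71}
insert 29 → {29, 34, 52, 56, 59, 63, 67, 70, 71}
insert 36 → {29, 34, 36, 52, 56, 59, 63, 67, 70, 71}
extract-min → 29; now {34, 36, 52, 56, 59, 63, 67, 70, 71}
extract-min → 34; now {36, 52, 56, 59, 63, 67, 70, 71}
insert 38 → {36, 38, 52, 56, 59, 63, 67, 70, 71}
insert 72 → {36, 38, 52, 56, 59, 63, 67, 70, 71, 72}
insert 44 → {36, 38, 44, 52, 56, 59, 63, 67, 70, 71, 72}

50 → 28 → 30 → 49 → 29 → 34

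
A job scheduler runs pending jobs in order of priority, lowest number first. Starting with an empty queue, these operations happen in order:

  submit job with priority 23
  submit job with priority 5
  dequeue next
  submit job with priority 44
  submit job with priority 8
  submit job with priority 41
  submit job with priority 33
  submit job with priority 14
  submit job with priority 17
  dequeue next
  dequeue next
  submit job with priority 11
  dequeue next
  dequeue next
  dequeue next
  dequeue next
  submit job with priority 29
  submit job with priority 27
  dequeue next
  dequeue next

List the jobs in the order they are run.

5, 8, 14, 11, 17, 23, 33, 27, 29

insert 23 → {23}
insert 5 → {5, 23}
dequeue next → 5; now {23}
insert 44 → {23, 44}
insert 8 → {8, 23, 44}
insert 41 → {8, 23, 41, 44}
insert 33 → {8, 23, 33, 41, 44}
insert 14 → {8, 14, 23, 33, 41, 44}
insert 17 → {8, 14, 17, 23, 33, 41, 44}
dequeue next → 8; now {14, 17, 23, 33, 41, 44}
dequeue next → 14; now {17, 23, 33, 41, 44}
insert 11 → {11, 17, 23, 33, 41, 44}
dequeue next → 11; now {17, 23, 33, 41, 44}
dequeue next → 17; now {23, 33, 41, 44}
dequeue next → 23; now {33, 41, 44}
dequeue next → 33; now {41, 44}
insert 29 → {29, 41, 44}
insert 27 → {27, 29, 41, 44}
dequeue next → 27; now {29, 41, 44}
dequeue next → 29; now {41, 44}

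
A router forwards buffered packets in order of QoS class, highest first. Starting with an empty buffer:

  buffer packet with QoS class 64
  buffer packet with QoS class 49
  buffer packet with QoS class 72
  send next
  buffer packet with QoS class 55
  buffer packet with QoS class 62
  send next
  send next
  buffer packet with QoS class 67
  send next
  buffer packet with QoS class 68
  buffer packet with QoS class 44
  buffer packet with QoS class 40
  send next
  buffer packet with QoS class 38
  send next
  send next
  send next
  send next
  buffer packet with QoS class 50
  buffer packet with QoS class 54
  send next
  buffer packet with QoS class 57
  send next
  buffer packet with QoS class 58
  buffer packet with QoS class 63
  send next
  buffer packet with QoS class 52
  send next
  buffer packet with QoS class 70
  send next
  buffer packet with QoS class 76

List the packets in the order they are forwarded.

[72, 64, 62, 67, 68, 55, 49, 44, 40, 54, 57, 63, 58, 70]

insert 64 → {64}
insert 49 → {64, 49}
insert 72 → {72, 64, 49}
send next → 72; now {64, 49}
insert 55 → {64, 55, 49}
insert 62 → {64, 62, 55, 49}
send next → 64; now {62, 55, 49}
send next → 62; now {55, 49}
insert 67 → {67, 55, 49}
send next → 67; now {55, 49}
insert 68 → {68, 55, 49}
insert 44 → {68, 55, 49, 44}
insert 40 → {68, 55, 49, 44, 40}
send next → 68; now {55, 49, 44, 40}
insert 38 → {55, 49, 44, 40, 38}
send next → 55; now {49, 44, 40, 38}
send next → 49; now {44, 40, 38}
send next → 44; now {40, 38}
send next → 40; now {38}
insert 50 → {50, 38}
insert 54 → {54, 50, 38}
send next → 54; now {50, 38}
insert 57 → {57, 50, 38}
send next → 57; now {50, 38}
insert 58 → {58, 50, 38}
insert 63 → {63, 58, 50, 38}
send next → 63; now {58, 50, 38}
insert 52 → {58, 52, 50, 38}
send next → 58; now {52, 50, 38}
insert 70 → {70, 52, 50, 38}
send next → 70; now {52, 50, 38}
insert 76 → {76, 52, 50, 38}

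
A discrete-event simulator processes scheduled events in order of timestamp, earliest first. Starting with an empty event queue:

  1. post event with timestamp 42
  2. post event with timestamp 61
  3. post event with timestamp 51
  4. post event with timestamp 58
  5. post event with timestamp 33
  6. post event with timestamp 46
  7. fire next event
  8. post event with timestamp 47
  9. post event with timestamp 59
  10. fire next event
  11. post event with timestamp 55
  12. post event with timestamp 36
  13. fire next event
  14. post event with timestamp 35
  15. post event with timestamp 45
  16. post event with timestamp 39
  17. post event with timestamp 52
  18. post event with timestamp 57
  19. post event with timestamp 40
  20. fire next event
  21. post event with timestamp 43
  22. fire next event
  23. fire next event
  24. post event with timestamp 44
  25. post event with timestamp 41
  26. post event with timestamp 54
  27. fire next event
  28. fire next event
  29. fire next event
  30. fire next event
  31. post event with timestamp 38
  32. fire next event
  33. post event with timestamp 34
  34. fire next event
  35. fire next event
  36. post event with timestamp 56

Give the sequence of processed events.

33 → 42 → 36 → 35 → 39 → 40 → 41 → 43 → 44 → 45 → 38 → 34 → 46

insert 42 → {42}
insert 61 → {42, 61}
insert 51 → {42, 51, 61}
insert 58 → {42, 51, 58, 61}
insert 33 → {33, 42, 51, 58, 61}
insert 46 → {33, 42, 46, 51, 58, 61}
fire next event → 33; now {42, 46, 51, 58, 61}
insert 47 → {42, 46, 47, 51, 58, 61}
insert 59 → {42, 46, 47, 51, 58, 59, 61}
fire next event → 42; now {46, 47, 51, 58, 59, 61}
insert 55 → {46, 47, 51, 55, 58, 59, 61}
insert 36 → {36, 46, 47, 51, 55, 58, 59, 61}
fire next event → 36; now {46, 47, 51, 55, 58, 59, 61}
insert 35 → {35, 46, 47, 51, 55, 58, 59, 61}
insert 45 → {35, 45, 46, 47, 51, 55, 58, 59, 61}
insert 39 → {35, 39, 45, 46, 47, 51, 55, 58, 59, 61}
insert 52 → {35, 39, 45, 46, 47, 51, 52, 55, 58, 59, 61}
insert 57 → {35, 39, 45, 46, 47, 51, 52, 55, 57, 58, 59, 61}
insert 40 → {35, 39, 40, 45, 46, 47, 51, 52, 55, 57, 58, 59, 61}
fire next event → 35; now {39, 40, 45, 46, 47, 51, 52, 55, 57, 58, 59, 61}
insert 43 → {39, 40, 43, 45, 46, 47, 51, 52, 55, 57, 58, 59, 61}
fire next event → 39; now {40, 43, 45, 46, 47, 51, 52, 55, 57, 58, 59, 61}
fire next event → 40; now {43, 45, 46, 47, 51, 52, 55, 57, 58, 59, 61}
insert 44 → {43, 44, 45, 46, 47, 51, 52, 55, 57, 58, 59, 61}
insert 41 → {41, 43, 44, 45, 46, 47, 51, 52, 55, 57, 58, 59, 61}
insert 54 → {41, 43, 44, 45, 46, 47, 51, 52, 54, 55, 57, 58, 59, 61}
fire next event → 41; now {43, 44, 45, 46, 47, 51, 52, 54, 55, 57, 58, 59, 61}
fire next event → 43; now {44, 45, 46, 47, 51, 52, 54, 55, 57, 58, 59, 61}
fire next event → 44; now {45, 46, 47, 51, 52, 54, 55, 57, 58, 59, 61}
fire next event → 45; now {46, 47, 51, 52, 54, 55, 57, 58, 59, 61}
insert 38 → {38, 46, 47, 51, 52, 54, 55, 57, 58, 59, 61}
fire next event → 38; now {46, 47, 51, 52, 54, 55, 57, 58, 59, 61}
insert 34 → {34, 46, 47, 51, 52, 54, 55, 57, 58, 59, 61}
fire next event → 34; now {46, 47, 51, 52, 54, 55, 57, 58, 59, 61}
fire next event → 46; now {47, 51, 52, 54, 55, 57, 58, 59, 61}
insert 56 → {47, 51, 52, 54, 55, 56, 57, 58, 59, 61}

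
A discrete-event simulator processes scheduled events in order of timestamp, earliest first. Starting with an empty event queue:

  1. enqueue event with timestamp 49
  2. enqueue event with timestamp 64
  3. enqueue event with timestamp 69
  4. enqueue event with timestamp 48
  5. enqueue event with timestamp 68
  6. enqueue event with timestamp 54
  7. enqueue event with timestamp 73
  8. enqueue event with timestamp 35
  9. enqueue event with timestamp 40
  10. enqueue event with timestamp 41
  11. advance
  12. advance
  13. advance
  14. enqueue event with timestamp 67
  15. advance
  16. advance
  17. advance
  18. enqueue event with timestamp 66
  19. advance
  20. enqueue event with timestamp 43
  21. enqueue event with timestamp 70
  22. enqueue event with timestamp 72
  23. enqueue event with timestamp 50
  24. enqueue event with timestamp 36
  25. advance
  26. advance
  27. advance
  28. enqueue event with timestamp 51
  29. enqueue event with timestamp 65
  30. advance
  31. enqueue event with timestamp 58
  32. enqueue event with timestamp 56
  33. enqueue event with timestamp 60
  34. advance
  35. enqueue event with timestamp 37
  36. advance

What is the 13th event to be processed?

37

insert 49 → {49}
insert 64 → {49, 64}
insert 69 → {49, 64, 69}
insert 48 → {48, 49, 64, 69}
insert 68 → {48, 49, 64, 68, 69}
insert 54 → {48, 49, 54, 64, 68, 69}
insert 73 → {48, 49, 54, 64, 68, 69, 73}
insert 35 → {35, 48, 49, 54, 64, 68, 69, 73}
insert 40 → {35, 40, 48, 49, 54, 64, 68, 69, 73}
insert 41 → {35, 40, 41, 48, 49, 54, 64, 68, 69, 73}
advance → 35; now {40, 41, 48, 49, 54, 64, 68, 69, 73}
advance → 40; now {41, 48, 49, 54, 64, 68, 69, 73}
advance → 41; now {48, 49, 54, 64, 68, 69, 73}
insert 67 → {48, 49, 54, 64, 67, 68, 69, 73}
advance → 48; now {49, 54, 64, 67, 68, 69, 73}
advance → 49; now {54, 64, 67, 68, 69, 73}
advance → 54; now {64, 67, 68, 69, 73}
insert 66 → {64, 66, 67, 68, 69, 73}
advance → 64; now {66, 67, 68, 69, 73}
insert 43 → {43, 66, 67, 68, 69, 73}
insert 70 → {43, 66, 67, 68, 69, 70, 73}
insert 72 → {43, 66, 67, 68, 69, 70, 72, 73}
insert 50 → {43, 50, 66, 67, 68, 69, 70, 72, 73}
insert 36 → {36, 43, 50, 66, 67, 68, 69, 70, 72, 73}
advance → 36; now {43, 50, 66, 67, 68, 69, 70, 72, 73}
advance → 43; now {50, 66, 67, 68, 69, 70, 72, 73}
advance → 50; now {66, 67, 68, 69, 70, 72, 73}
insert 51 → {51, 66, 67, 68, 69, 70, 72, 73}
insert 65 → {51, 65, 66, 67, 68, 69, 70, 72, 73}
advance → 51; now {65, 66, 67, 68, 69, 70, 72, 73}
insert 58 → {58, 65, 66, 67, 68, 69, 70, 72, 73}
insert 56 → {56, 58, 65, 66, 67, 68, 69, 70, 72, 73}
insert 60 → {56, 58, 60, 65, 66, 67, 68, 69, 70, 72, 73}
advance → 56; now {58, 60, 65, 66, 67, 68, 69, 70, 72, 73}
insert 37 → {37, 58, 60, 65, 66, 67, 68, 69, 70, 72, 73}
advance → 37; now {58, 60, 65, 66, 67, 68, 69, 70, 72, 73}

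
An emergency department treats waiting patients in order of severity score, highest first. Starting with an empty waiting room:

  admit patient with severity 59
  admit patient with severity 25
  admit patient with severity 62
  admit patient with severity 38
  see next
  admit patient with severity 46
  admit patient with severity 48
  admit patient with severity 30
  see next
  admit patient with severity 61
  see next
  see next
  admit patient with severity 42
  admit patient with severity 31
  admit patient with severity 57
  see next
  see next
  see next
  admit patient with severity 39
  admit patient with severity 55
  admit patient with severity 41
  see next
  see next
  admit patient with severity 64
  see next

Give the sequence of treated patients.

62 → 59 → 61 → 48 → 57 → 46 → 42 → 55 → 41 → 64

insert 59 → {59}
insert 25 → {59, 25}
insert 62 → {62, 59, 25}
insert 38 → {62, 59, 38, 25}
see next → 62; now {59, 38, 25}
insert 46 → {59, 46, 38, 25}
insert 48 → {59, 48, 46, 38, 25}
insert 30 → {59, 48, 46, 38, 30, 25}
see next → 59; now {48, 46, 38, 30, 25}
insert 61 → {61, 48, 46, 38, 30, 25}
see next → 61; now {48, 46, 38, 30, 25}
see next → 48; now {46, 38, 30, 25}
insert 42 → {46, 42, 38, 30, 25}
insert 31 → {46, 42, 38, 31, 30, 25}
insert 57 → {57, 46, 42, 38, 31, 30, 25}
see next → 57; now {46, 42, 38, 31, 30, 25}
see next → 46; now {42, 38, 31, 30, 25}
see next → 42; now {38, 31, 30, 25}
insert 39 → {39, 38, 31, 30, 25}
insert 55 → {55, 39, 38, 31, 30, 25}
insert 41 → {55, 41, 39, 38, 31, 30, 25}
see next → 55; now {41, 39, 38, 31, 30, 25}
see next → 41; now {39, 38, 31, 30, 25}
insert 64 → {64, 39, 38, 31, 30, 25}
see next → 64; now {39, 38, 31, 30, 25}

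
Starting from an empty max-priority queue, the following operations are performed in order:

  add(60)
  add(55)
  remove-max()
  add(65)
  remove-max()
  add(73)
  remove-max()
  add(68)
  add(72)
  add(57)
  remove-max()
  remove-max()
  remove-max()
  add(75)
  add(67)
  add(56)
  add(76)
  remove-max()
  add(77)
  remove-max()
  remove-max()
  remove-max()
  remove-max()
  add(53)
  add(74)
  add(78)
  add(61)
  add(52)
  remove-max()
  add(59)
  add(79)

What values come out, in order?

[60, 65, 73, 72, 68, 57, 76, 77, 75, 67, 56, 78]

insert 60 → {60}
insert 55 → {60, 55}
remove-max → 60; now {55}
insert 65 → {65, 55}
remove-max → 65; now {55}
insert 73 → {73, 55}
remove-max → 73; now {55}
insert 68 → {68, 55}
insert 72 → {72, 68, 55}
insert 57 → {72, 68, 57, 55}
remove-max → 72; now {68, 57, 55}
remove-max → 68; now {57, 55}
remove-max → 57; now {55}
insert 75 → {75, 55}
insert 67 → {75, 67, 55}
insert 56 → {75, 67, 56, 55}
insert 76 → {76, 75, 67, 56, 55}
remove-max → 76; now {75, 67, 56, 55}
insert 77 → {77, 75, 67, 56, 55}
remove-max → 77; now {75, 67, 56, 55}
remove-max → 75; now {67, 56, 55}
remove-max → 67; now {56, 55}
remove-max → 56; now {55}
insert 53 → {55, 53}
insert 74 → {74, 55, 53}
insert 78 → {78, 74, 55, 53}
insert 61 → {78, 74, 61, 55, 53}
insert 52 → {78, 74, 61, 55, 53, 52}
remove-max → 78; now {74, 61, 55, 53, 52}
insert 59 → {74, 61, 59, 55, 53, 52}
insert 79 → {79, 74, 61, 59, 55, 53, 52}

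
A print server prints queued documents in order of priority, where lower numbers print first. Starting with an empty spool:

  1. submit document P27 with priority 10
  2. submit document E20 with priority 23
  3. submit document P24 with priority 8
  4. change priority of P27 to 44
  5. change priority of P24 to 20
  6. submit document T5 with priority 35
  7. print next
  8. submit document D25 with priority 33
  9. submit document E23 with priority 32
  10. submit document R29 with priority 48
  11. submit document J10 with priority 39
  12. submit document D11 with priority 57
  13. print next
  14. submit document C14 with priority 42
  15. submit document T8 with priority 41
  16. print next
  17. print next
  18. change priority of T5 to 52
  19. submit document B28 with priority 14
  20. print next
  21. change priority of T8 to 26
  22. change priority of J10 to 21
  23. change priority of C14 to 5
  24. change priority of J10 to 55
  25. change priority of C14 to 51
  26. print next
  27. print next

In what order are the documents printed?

add P27 (priority 10) → {P27:10}
add E20 (priority 23) → {P27:10, E20:23}
add P24 (priority 8) → {P24:8, P27:10, E20:23}
update P27 to priority 44 → {P24:8, E20:23, P27:44}
update P24 to priority 20 → {P24:20, E20:23, P27:44}
add T5 (priority 35) → {P24:20, E20:23, T5:35, P27:44}
print next → P24; now {E20:23, T5:35, P27:44}
add D25 (priority 33) → {E20:23, D25:33, T5:35, P27:44}
add E23 (priority 32) → {E20:23, E23:32, D25:33, T5:35, P27:44}
add R29 (priority 48) → {E20:23, E23:32, D25:33, T5:35, P27:44, R29:48}
add J10 (priority 39) → {E20:23, E23:32, D25:33, T5:35, J10:39, P27:44, R29:48}
add D11 (priority 57) → {E20:23, E23:32, D25:33, T5:35, J10:39, P27:44, R29:48, D11:57}
print next → E20; now {E23:32, D25:33, T5:35, J10:39, P27:44, R29:48, D11:57}
add C14 (priority 42) → {E23:32, D25:33, T5:35, J10:39, C14:42, P27:44, R29:48, D11:57}
add T8 (priority 41) → {E23:32, D25:33, T5:35, J10:39, T8:41, C14:42, P27:44, R29:48, D11:57}
print next → E23; now {D25:33, T5:35, J10:39, T8:41, C14:42, P27:44, R29:48, D11:57}
print next → D25; now {T5:35, J10:39, T8:41, C14:42, P27:44, R29:48, D11:57}
update T5 to priority 52 → {J10:39, T8:41, C14:42, P27:44, R29:48, T5:52, D11:57}
add B28 (priority 14) → {B28:14, J10:39, T8:41, C14:42, P27:44, R29:48, T5:52, D11:57}
print next → B28; now {J10:39, T8:41, C14:42, P27:44, R29:48, T5:52, D11:57}
update T8 to priority 26 → {T8:26, J10:39, C14:42, P27:44, R29:48, T5:52, D11:57}
update J10 to priority 21 → {J10:21, T8:26, C14:42, P27:44, R29:48, T5:52, D11:57}
update C14 to priority 5 → {C14:5, J10:21, T8:26, P27:44, R29:48, T5:52, D11:57}
update J10 to priority 55 → {C14:5, T8:26, P27:44, R29:48, T5:52, J10:55, D11:57}
update C14 to priority 51 → {T8:26, P27:44, R29:48, C14:51, T5:52, J10:55, D11:57}
print next → T8; now {P27:44, R29:48, C14:51, T5:52, J10:55, D11:57}
print next → P27; now {R29:48, C14:51, T5:52, J10:55, D11:57}

[P24, E20, E23, D25, B28, T8, P27]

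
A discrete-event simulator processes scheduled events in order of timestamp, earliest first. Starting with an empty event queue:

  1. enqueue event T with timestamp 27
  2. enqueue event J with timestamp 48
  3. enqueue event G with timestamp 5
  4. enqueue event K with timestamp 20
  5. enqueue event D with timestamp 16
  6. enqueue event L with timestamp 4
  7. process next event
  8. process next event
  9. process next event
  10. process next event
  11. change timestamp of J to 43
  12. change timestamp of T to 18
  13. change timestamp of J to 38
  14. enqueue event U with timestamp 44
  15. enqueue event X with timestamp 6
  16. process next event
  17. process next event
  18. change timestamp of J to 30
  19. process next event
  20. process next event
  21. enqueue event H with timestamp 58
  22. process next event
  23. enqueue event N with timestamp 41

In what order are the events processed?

L → G → D → K → X → T → J → U → H

add T (timestamp 27) → {T:27}
add J (timestamp 48) → {T:27, J:48}
add G (timestamp 5) → {G:5, T:27, J:48}
add K (timestamp 20) → {G:5, K:20, T:27, J:48}
add D (timestamp 16) → {G:5, D:16, K:20, T:27, J:48}
add L (timestamp 4) → {L:4, G:5, D:16, K:20, T:27, J:48}
process next event → L; now {G:5, D:16, K:20, T:27, J:48}
process next event → G; now {D:16, K:20, T:27, J:48}
process next event → D; now {K:20, T:27, J:48}
process next event → K; now {T:27, J:48}
update J to timestamp 43 → {T:27, J:43}
update T to timestamp 18 → {T:18, J:43}
update J to timestamp 38 → {T:18, J:38}
add U (timestamp 44) → {T:18, J:38, U:44}
add X (timestamp 6) → {X:6, T:18, J:38, U:44}
process next event → X; now {T:18, J:38, U:44}
process next event → T; now {J:38, U:44}
update J to timestamp 30 → {J:30, U:44}
process next event → J; now {U:44}
process next event → U; now {}
add H (timestamp 58) → {H:58}
process next event → H; now {}
add N (timestamp 41) → {N:41}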